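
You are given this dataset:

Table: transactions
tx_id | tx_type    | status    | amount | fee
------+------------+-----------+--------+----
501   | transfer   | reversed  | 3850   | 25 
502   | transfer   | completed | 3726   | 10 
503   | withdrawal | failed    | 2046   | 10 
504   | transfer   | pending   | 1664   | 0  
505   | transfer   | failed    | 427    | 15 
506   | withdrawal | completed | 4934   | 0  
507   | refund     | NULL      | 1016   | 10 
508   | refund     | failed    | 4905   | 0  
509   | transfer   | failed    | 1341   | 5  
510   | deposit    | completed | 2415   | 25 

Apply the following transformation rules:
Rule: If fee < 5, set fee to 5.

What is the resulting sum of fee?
115

Step 1: 3 records have fee < 5
Step 2: These records originally summed to 0
Step 3: After setting to minimum: 3 × 5 = 15
Step 4: Unaffected records sum: 100
Step 5: Final sum = 15 + 100 = 115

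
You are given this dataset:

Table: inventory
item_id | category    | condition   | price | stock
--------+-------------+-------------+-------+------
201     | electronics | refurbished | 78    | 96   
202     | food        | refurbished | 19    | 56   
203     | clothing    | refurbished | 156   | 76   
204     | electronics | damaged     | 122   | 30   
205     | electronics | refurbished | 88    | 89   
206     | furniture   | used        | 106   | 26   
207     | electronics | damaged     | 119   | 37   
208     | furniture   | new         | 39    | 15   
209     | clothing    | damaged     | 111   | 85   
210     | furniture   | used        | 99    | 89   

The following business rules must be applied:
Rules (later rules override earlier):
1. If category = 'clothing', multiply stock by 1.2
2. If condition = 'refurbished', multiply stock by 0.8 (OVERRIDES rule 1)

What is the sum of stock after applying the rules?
552.6

Step 1: Rule 2 takes priority for records with condition = 'refurbished'
  - 4 records: 317 × 0.8 = 253.6
Step 2: Rule 1 applies to remaining records with category = 'clothing'
  - 1 records: 85 × 1.2 = 102.0
Step 3: Other records unchanged: 197
Step 4: Final sum = 253.6 + 102.0 + 197 = 552.6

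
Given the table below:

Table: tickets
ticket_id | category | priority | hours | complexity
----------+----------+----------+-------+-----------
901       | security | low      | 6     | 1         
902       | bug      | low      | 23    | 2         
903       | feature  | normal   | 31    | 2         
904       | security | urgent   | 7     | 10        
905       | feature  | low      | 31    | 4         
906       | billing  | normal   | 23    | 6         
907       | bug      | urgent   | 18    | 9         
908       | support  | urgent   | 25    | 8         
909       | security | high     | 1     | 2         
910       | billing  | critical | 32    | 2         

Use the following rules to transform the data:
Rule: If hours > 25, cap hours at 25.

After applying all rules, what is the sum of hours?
178

Step 1: 3 records have hours > 25
Step 2: These records originally summed to 94
Step 3: After capping: 3 × 25 = 75
Step 4: Unaffected records sum: 103
Step 5: Final sum = 75 + 103 = 178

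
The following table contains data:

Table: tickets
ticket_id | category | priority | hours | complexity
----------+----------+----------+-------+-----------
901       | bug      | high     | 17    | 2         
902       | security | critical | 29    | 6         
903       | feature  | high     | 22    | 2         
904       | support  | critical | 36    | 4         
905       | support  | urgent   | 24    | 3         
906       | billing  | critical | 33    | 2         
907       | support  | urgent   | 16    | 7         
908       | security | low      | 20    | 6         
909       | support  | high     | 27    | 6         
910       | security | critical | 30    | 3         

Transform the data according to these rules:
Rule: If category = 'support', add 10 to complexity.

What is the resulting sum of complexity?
81

Step 1: Count records where category = 'support': 4
Step 2: Total bonus added: 4 × 10 = 40
Step 3: Original sum of complexity: 41
Step 4: Final sum = 41 + 40 = 81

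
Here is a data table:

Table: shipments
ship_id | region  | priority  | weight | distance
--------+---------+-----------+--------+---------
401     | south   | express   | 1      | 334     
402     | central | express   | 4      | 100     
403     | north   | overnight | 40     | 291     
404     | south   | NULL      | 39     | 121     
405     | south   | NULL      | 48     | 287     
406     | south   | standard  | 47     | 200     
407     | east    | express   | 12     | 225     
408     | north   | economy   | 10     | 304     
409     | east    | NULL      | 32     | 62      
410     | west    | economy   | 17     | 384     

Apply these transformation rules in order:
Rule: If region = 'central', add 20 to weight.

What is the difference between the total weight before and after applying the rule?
20

Step 1: Original sum of weight = 250
Step 2: 1 records have region = 'central'
Step 3: Each affected record changes by 20
Step 4: Total change = 1 × 20 = 20
Step 5: New sum = 250 + 20 = 270
Step 6: Difference = |270 - 250| = 20
        (Sum increased by 20)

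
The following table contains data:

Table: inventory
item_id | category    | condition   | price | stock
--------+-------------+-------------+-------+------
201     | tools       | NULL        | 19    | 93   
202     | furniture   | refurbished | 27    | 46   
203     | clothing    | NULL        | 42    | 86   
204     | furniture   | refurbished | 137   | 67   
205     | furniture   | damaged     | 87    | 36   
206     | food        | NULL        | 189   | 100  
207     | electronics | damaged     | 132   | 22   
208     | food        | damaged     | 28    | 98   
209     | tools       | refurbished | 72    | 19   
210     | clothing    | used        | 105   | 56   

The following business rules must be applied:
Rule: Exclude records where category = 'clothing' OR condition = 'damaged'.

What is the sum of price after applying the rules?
444

Step 1: Find records where category = 'clothing' OR condition = 'damaged'
Step 2: 5 records match, summing to 394
Step 3: Original sum: 838
Step 4: Remaining sum = 838 - 394 = 444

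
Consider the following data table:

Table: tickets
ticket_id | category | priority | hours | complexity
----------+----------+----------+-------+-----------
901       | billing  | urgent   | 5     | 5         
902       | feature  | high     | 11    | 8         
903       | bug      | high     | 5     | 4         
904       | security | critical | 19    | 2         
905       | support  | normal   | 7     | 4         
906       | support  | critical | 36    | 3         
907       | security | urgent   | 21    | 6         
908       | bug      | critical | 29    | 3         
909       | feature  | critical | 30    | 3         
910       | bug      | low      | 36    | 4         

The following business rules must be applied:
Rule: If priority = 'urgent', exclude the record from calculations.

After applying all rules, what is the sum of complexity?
31

Step 1: Identify records where priority = 'urgent'
Step 2: The excluded records sum to 11
Step 3: Original total complexity = 42
Step 4: Remaining total = 42 - 11 = 31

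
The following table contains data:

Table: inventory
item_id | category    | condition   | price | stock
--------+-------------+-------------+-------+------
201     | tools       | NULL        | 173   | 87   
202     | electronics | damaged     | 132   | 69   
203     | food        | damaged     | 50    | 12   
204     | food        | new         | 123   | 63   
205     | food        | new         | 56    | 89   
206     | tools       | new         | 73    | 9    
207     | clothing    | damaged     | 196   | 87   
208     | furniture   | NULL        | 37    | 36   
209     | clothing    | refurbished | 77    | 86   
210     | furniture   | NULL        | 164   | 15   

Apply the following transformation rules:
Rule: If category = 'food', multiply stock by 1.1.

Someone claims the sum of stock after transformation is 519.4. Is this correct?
No, the correct result is 569.4.

Step 1: Calculate the correct sum after transformation
Step 2: Apply multiplier 1.1 to records where category = 'food'
Step 3: Correct result = 569.4
Step 4: Claimed result = 519.4
Step 5: 569.4 ≠ 519.4
Conclusion: The claimed result is incorrect. The correct answer is 569.4.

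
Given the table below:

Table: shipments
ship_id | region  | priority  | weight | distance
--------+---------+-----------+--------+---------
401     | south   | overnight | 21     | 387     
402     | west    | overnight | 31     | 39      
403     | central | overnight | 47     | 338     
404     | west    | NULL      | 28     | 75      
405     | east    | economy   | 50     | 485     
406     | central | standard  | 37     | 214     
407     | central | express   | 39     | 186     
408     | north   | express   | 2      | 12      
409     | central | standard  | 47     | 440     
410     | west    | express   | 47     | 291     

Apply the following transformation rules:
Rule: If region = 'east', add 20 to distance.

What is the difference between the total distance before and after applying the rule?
20

Step 1: Original sum of distance = 2467
Step 2: 1 records have region = 'east'
Step 3: Each affected record changes by 20
Step 4: Total change = 1 × 20 = 20
Step 5: New sum = 2467 + 20 = 2487
Step 6: Difference = |2487 - 2467| = 20
        (Sum increased by 20)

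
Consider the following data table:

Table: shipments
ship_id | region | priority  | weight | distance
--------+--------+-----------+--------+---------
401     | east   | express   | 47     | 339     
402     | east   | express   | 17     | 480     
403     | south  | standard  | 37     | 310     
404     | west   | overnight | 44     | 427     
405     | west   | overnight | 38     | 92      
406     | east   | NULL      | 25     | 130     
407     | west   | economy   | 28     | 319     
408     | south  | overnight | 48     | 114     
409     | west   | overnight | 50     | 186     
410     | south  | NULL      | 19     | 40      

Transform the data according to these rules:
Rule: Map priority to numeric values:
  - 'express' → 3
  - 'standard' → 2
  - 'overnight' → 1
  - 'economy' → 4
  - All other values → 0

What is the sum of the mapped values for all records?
16

Step 1: Apply mapping to each record
Step 2: Count by status:
  'express': 2 records × 3 = 6
  'standard': 1 records × 2 = 2
  'overnight': 4 records × 1 = 4
  'economy': 1 records × 4 = 4
Step 3: Sum all mapped values = 16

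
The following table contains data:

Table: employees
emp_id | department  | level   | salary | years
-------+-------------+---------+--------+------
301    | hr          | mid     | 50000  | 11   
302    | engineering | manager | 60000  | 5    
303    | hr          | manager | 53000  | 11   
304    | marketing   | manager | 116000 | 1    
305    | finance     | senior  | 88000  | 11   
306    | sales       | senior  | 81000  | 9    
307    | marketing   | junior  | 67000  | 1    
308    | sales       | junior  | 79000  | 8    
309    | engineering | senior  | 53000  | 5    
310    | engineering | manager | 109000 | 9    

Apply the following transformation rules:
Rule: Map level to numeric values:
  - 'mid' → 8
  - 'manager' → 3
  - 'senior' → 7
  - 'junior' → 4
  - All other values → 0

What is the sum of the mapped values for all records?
49

Step 1: Apply mapping to each record
Step 2: Count by status:
  'mid': 1 records × 8 = 8
  'manager': 4 records × 3 = 12
  'senior': 3 records × 7 = 21
  'junior': 2 records × 4 = 8
Step 3: Sum all mapped values = 49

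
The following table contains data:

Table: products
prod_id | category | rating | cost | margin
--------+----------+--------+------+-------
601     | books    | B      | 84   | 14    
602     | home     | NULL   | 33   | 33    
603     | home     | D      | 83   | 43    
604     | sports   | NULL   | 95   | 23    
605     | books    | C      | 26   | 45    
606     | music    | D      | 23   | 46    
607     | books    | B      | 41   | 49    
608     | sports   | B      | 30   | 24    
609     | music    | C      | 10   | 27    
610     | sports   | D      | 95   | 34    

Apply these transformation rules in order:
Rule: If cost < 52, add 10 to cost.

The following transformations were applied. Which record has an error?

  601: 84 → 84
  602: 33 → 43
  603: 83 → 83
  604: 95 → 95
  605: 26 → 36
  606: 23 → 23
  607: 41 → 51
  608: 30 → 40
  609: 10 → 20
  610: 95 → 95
Record 606 has an error. The correct transformed value should be 33, not 23.

Step 1: Check each record against the rule
Step 2: Record 606 has cost = 23
Step 3: Since 23 < 52, the bonus should have been applied
Step 4: Correct value = 33, but claimed value = 23
Conclusion: Record 606 has the error.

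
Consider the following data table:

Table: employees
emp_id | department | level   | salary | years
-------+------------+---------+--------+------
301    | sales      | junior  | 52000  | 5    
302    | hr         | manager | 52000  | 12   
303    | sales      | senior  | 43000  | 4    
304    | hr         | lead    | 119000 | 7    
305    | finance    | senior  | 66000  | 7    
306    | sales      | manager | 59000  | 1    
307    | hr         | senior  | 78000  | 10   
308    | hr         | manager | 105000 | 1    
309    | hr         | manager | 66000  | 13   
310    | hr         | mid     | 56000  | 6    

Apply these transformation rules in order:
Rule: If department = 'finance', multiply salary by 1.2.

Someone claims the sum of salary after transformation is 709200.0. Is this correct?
Yes, the result is correct.

Step 1: Calculate the correct sum after transformation
Step 2: Apply multiplier 1.2 to records where department = 'finance'
Step 3: Correct result = 709200.0
Step 4: Claimed result = 709200.0
Step 5: 709200.0 = 709200.0 ✓
Conclusion: The claimed result is correct.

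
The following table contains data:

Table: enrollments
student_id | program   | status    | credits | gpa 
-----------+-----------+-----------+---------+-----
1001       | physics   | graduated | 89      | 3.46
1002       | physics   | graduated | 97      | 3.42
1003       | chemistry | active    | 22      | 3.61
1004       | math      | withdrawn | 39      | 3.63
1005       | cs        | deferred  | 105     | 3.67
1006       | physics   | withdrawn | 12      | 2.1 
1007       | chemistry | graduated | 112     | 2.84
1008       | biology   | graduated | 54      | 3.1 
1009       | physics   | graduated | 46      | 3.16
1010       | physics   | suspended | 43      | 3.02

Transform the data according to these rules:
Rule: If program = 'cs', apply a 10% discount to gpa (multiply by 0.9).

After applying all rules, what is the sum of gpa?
31.64

Step 1: Records with program = 'cs' have total gpa = 3.67
Step 2: Apply multiplier: 3.67 × 0.9 = 3.3
Step 3: Other records total: 28.34
Step 4: Final sum = 3.3 + 28.34 = 31.64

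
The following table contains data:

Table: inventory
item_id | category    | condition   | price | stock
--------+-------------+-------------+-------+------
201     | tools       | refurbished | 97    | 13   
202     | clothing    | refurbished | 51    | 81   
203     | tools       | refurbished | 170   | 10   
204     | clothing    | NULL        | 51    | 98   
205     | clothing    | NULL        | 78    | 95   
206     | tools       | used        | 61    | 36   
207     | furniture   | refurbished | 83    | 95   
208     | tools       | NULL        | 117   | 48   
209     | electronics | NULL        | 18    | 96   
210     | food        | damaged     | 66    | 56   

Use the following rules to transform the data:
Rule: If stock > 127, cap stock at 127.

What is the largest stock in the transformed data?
98

Step 1: Original maximum stock = 98
Step 2: Check cap of 127 against maximum
Step 3: No records exceed the cap (max 98 <= cap 127), so no capping applies
Step 4: Maximum after transformation = 98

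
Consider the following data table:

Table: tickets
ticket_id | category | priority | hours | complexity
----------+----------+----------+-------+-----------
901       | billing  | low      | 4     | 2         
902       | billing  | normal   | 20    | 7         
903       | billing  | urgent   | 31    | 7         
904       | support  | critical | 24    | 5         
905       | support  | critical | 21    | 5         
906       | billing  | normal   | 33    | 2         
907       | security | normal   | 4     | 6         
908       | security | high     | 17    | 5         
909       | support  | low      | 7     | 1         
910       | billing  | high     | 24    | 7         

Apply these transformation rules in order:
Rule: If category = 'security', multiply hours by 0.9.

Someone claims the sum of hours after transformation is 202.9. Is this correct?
No, the correct result is 182.9.

Step 1: Calculate the correct sum after transformation
Step 2: Apply multiplier 0.9 to records where category = 'security'
Step 3: Correct result = 182.9
Step 4: Claimed result = 202.9
Step 5: 182.9 ≠ 202.9
Conclusion: The claimed result is incorrect. The correct answer is 182.9.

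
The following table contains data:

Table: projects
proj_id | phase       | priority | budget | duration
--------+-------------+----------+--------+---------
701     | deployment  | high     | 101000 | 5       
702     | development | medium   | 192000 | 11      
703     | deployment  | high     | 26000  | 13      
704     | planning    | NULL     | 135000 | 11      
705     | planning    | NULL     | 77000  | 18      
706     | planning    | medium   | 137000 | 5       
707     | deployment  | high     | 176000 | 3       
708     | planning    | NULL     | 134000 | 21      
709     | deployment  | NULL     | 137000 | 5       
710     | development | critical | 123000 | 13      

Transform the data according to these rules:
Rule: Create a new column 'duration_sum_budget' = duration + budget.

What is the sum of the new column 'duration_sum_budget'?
1238105

Step 1: For each record, compute duration + budget
Example calculations:
  5 + 101000 = 101005
  11 + 192000 = 192011
  13 + 26000 = 26013
  ...
Step 2: Sum all derived values
Step 3: Total = 1238105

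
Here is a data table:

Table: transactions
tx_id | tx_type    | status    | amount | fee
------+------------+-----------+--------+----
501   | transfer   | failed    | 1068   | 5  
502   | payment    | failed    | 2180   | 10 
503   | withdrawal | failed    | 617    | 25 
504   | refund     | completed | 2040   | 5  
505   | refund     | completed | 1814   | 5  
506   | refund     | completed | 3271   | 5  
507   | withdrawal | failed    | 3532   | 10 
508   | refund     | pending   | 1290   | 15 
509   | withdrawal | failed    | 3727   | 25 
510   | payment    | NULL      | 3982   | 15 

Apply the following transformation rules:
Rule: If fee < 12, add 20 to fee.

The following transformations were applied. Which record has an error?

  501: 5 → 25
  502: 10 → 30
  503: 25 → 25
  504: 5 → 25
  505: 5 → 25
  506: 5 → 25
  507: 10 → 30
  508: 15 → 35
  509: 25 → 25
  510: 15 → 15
Record 508 has an error. The correct transformed value should be 15, not 35.

Step 1: Check each record against the rule
Step 2: Record 508 has fee = 15
Step 3: Since 15 >= 12, the bonus should not have been applied
Step 4: Correct value = 15, but claimed value = 35
Conclusion: Record 508 has the error.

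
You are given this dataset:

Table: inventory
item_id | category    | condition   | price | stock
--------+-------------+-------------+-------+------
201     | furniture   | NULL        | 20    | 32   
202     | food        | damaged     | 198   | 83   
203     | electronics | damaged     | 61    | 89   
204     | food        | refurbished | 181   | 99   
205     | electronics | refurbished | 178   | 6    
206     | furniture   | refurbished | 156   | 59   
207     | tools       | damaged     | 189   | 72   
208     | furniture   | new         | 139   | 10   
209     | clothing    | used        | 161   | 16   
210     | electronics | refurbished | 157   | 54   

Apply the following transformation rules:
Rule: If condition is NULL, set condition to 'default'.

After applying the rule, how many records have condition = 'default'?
1

Step 1: Count records where condition IS NULL
Step 2: Found 1 records with NULL condition
Step 3: These records will have condition set to 'default'
Step 4: Records already having condition = 'default': 0
Step 5: Answer: 1 + 0 = 1 records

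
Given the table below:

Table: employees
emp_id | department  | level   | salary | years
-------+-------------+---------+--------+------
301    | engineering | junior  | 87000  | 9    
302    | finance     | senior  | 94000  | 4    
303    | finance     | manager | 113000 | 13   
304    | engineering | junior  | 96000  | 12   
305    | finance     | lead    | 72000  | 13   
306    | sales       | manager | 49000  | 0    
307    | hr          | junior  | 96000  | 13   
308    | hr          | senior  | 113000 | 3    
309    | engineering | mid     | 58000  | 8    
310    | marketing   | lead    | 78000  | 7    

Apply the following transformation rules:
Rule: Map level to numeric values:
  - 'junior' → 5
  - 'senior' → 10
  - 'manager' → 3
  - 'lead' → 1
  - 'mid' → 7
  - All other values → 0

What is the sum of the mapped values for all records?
50

Step 1: Apply mapping to each record
Step 2: Count by status:
  'junior': 3 records × 5 = 15
  'senior': 2 records × 10 = 20
  'manager': 2 records × 3 = 6
  'lead': 2 records × 1 = 2
  'mid': 1 records × 7 = 7
Step 3: Sum all mapped values = 50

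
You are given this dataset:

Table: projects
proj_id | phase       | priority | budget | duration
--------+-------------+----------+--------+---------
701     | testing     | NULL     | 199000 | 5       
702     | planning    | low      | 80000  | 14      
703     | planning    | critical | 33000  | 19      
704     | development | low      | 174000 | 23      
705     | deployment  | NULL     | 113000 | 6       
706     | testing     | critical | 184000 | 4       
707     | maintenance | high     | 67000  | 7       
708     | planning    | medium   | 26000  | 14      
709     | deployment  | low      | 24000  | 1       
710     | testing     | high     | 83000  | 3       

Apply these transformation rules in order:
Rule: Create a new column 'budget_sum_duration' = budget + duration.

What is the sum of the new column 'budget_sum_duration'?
983096

Step 1: For each record, compute budget + duration
Example calculations:
  199000 + 5 = 199005
  80000 + 14 = 80014
  33000 + 19 = 33019
  ...
Step 2: Sum all derived values
Step 3: Total = 983096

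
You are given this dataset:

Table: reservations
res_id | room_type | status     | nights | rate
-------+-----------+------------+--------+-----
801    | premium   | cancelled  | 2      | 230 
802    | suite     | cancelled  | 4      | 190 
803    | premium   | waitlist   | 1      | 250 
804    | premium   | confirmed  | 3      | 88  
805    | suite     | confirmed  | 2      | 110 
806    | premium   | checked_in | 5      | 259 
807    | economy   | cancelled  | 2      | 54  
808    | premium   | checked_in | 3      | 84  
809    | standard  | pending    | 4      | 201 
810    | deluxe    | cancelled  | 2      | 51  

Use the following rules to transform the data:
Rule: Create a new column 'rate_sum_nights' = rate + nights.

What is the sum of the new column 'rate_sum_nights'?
1545

Step 1: For each record, compute rate + nights
Example calculations:
  230 + 2 = 232
  190 + 4 = 194
  250 + 1 = 251
  ...
Step 2: Sum all derived values
Step 3: Total = 1545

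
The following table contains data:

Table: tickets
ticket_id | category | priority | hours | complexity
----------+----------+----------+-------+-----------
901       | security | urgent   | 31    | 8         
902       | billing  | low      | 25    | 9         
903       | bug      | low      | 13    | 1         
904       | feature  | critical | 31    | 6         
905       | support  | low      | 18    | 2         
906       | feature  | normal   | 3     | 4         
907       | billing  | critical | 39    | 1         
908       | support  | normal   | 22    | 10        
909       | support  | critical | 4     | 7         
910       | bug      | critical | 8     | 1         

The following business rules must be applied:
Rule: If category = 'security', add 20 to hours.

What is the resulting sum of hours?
214

Step 1: Count records where category = 'security': 1
Step 2: Total bonus added: 1 × 20 = 20
Step 3: Original sum of hours: 194
Step 4: Final sum = 194 + 20 = 214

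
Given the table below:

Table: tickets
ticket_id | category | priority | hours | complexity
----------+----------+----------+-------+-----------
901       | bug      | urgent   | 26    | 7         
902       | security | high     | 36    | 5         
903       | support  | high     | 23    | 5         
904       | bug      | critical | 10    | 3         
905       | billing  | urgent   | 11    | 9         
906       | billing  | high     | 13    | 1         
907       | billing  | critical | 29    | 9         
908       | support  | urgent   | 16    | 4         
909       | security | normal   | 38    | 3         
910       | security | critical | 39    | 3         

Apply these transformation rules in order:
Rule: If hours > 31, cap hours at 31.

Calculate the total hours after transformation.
221

Step 1: 3 records have hours > 31
Step 2: These records originally summed to 113
Step 3: After capping: 3 × 31 = 93
Step 4: Unaffected records sum: 128
Step 5: Final sum = 93 + 128 = 221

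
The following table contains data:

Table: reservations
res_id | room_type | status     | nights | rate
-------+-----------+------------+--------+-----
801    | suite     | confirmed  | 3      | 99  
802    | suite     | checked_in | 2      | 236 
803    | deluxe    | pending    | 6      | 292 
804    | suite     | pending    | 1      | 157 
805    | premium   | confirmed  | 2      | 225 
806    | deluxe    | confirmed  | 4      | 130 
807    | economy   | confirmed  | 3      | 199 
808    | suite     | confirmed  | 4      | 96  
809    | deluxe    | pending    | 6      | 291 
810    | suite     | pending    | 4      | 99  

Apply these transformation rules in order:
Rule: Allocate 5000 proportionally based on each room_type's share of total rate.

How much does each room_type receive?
deluxe: 1954.5, economy: 545.5, premium: 616.78, suite: 1883.22

Step 1: Calculate total rate = 1824
Step 2: Calculate each room_type's proportion:
  deluxe: 713/1824 = 39.09% → 1954.5
  economy: 199/1824 = 10.91% → 545.5
  premium: 225/1824 = 12.34% → 616.78
  suite: 687/1824 = 37.66% → 1883.22
Step 3: Verify: sum of allocations ≈ 5000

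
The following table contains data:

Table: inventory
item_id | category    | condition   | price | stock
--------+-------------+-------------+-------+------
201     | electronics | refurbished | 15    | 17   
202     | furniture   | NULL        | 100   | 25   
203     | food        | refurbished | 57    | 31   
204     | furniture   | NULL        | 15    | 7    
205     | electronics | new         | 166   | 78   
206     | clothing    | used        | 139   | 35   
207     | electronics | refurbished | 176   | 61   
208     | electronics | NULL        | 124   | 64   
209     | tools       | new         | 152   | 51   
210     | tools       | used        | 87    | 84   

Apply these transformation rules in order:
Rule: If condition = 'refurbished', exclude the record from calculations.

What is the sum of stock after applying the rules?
344

Step 1: Identify records where condition = 'refurbished'
Step 2: The excluded records sum to 109
Step 3: Original total stock = 453
Step 4: Remaining total = 453 - 109 = 344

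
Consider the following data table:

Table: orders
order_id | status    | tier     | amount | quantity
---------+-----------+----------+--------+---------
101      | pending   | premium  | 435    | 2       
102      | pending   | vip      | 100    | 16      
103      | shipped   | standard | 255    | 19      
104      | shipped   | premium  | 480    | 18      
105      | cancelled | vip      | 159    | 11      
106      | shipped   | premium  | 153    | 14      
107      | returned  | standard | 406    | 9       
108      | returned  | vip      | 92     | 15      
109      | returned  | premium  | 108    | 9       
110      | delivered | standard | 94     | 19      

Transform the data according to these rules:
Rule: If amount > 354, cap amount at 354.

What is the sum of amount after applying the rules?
2023

Step 1: 3 records have amount > 354
Step 2: These records originally summed to 1321
Step 3: After capping: 3 × 354 = 1062
Step 4: Unaffected records sum: 961
Step 5: Final sum = 1062 + 961 = 2023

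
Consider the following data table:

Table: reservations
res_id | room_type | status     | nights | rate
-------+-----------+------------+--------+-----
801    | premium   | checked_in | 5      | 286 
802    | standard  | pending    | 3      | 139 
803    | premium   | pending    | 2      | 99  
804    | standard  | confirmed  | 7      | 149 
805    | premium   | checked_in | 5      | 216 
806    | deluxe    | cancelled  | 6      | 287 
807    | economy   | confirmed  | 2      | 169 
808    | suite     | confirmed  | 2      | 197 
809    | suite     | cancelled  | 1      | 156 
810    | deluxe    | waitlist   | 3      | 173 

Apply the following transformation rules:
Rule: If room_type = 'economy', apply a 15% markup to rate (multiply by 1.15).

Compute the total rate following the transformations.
1896.35

Step 1: Records with room_type = 'economy' have total rate = 169
Step 2: Apply multiplier: 169 × 1.15 = 194.35
Step 3: Other records total: 1702
Step 4: Final sum = 194.35 + 1702 = 1896.35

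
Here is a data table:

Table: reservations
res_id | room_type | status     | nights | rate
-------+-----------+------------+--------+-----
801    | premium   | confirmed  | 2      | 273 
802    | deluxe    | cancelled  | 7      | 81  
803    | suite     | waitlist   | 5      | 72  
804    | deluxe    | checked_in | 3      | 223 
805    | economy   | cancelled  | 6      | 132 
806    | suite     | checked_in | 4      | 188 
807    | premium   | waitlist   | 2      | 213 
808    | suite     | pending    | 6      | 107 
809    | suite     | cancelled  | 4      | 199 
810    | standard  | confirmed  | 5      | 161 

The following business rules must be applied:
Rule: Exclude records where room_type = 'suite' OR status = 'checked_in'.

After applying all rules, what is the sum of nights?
22

Step 1: Find records where room_type = 'suite' OR status = 'checked_in'
Step 2: 5 records match, summing to 22
Step 3: Original sum: 44
Step 4: Remaining sum = 44 - 22 = 22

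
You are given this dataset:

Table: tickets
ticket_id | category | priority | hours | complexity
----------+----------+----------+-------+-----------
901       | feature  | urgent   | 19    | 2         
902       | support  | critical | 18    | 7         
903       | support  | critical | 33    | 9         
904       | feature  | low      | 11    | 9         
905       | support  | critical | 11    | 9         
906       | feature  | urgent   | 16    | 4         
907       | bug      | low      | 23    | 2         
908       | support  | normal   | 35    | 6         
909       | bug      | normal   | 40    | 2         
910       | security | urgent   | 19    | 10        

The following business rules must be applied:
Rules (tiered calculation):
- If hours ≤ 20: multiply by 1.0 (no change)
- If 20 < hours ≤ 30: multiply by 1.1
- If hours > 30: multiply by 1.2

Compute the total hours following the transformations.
248.9

Step 1: Tier 1 (hours ≤ 20): 6 records, sum = 94 × 1.0 = 94.0
Step 2: Tier 2 (20 < hours ≤ 30): 1 records, sum = 23 × 1.1 = 25.3
Step 3: Tier 3 (hours > 30): 3 records, sum = 108 × 1.2 = 129.6
Step 4: Final sum = 94.0 + 25.3 + 129.6 = 248.9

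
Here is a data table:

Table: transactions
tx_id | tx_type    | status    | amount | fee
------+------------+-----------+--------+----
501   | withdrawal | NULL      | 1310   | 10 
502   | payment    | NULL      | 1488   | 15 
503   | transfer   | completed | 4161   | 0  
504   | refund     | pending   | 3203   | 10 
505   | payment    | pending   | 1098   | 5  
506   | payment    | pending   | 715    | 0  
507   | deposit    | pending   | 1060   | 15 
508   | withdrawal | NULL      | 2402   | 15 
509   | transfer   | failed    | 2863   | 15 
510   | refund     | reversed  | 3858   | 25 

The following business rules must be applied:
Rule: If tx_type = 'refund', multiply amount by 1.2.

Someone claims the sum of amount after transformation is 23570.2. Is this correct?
Yes, the result is correct.

Step 1: Calculate the correct sum after transformation
Step 2: Apply multiplier 1.2 to records where tx_type = 'refund'
Step 3: Correct result = 23570.2
Step 4: Claimed result = 23570.2
Step 5: 23570.2 = 23570.2 ✓
Conclusion: The claimed result is correct.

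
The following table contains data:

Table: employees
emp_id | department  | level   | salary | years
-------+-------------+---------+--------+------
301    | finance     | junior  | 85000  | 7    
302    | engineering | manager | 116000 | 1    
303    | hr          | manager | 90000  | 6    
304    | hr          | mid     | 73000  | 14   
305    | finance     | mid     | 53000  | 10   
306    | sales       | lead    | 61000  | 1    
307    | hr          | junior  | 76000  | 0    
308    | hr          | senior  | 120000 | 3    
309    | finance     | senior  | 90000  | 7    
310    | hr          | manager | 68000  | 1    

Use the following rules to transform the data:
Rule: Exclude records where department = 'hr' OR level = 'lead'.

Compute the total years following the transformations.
25

Step 1: Find records where department = 'hr' OR level = 'lead'
Step 2: 6 records match, summing to 25
Step 3: Original sum: 50
Step 4: Remaining sum = 50 - 25 = 25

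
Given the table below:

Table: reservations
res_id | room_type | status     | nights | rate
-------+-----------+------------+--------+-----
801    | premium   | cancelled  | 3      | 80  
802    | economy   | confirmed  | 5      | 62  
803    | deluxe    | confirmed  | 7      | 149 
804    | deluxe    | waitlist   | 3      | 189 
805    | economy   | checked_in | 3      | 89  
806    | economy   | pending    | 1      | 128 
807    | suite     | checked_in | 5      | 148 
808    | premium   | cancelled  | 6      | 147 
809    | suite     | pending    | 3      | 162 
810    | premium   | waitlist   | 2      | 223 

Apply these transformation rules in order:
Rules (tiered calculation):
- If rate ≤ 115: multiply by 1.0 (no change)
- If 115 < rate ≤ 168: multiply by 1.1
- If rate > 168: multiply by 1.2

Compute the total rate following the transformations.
1532.8

Step 1: Tier 1 (rate ≤ 115): 3 records, sum = 231 × 1.0 = 231.0
Step 2: Tier 2 (115 < rate ≤ 168): 5 records, sum = 734 × 1.1 = 807.4
Step 3: Tier 3 (rate > 168): 2 records, sum = 412 × 1.2 = 494.4
Step 4: Final sum = 231.0 + 807.4 + 494.4 = 1532.8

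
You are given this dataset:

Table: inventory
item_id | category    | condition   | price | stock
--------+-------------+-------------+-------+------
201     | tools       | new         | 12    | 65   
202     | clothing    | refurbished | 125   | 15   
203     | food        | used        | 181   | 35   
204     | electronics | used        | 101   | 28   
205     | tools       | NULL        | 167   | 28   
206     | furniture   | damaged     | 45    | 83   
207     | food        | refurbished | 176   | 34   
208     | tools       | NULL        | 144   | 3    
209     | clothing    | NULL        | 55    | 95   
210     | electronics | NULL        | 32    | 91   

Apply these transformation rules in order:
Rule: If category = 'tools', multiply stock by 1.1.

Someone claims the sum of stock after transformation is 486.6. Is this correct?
Yes, the result is correct.

Step 1: Calculate the correct sum after transformation
Step 2: Apply multiplier 1.1 to records where category = 'tools'
Step 3: Correct result = 486.6
Step 4: Claimed result = 486.6
Step 5: 486.6 = 486.6 ✓
Conclusion: The claimed result is correct.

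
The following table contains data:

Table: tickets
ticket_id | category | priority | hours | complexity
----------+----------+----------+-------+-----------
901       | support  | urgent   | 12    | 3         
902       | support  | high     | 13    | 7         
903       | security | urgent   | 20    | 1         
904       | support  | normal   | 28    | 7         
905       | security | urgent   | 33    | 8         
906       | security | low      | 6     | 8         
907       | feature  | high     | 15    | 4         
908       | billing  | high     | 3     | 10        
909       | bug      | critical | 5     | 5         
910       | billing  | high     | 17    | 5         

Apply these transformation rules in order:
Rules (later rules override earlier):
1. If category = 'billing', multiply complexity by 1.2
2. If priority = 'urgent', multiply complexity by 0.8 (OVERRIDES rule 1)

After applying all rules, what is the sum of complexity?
58.6

Step 1: Rule 2 takes priority for records with priority = 'urgent'
  - 3 records: 12 × 0.8 = 9.6
Step 2: Rule 1 applies to remaining records with category = 'billing'
  - 2 records: 15 × 1.2 = 18.0
Step 3: Other records unchanged: 31
Step 4: Final sum = 9.6 + 18.0 + 31 = 58.6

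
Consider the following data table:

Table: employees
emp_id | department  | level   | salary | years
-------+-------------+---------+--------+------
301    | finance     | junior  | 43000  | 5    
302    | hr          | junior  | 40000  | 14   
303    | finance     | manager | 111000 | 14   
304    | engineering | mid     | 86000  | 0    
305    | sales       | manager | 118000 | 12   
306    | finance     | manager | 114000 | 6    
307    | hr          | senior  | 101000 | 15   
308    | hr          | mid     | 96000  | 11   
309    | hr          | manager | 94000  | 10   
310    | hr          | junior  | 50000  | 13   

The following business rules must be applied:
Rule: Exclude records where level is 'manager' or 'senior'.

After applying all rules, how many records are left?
5

Step 1: Count records to exclude
  - 4 (manager) + 1 (senior) = 5 records
Step 2: Total records: 10
Step 3: Remaining = 10 - 5 = 5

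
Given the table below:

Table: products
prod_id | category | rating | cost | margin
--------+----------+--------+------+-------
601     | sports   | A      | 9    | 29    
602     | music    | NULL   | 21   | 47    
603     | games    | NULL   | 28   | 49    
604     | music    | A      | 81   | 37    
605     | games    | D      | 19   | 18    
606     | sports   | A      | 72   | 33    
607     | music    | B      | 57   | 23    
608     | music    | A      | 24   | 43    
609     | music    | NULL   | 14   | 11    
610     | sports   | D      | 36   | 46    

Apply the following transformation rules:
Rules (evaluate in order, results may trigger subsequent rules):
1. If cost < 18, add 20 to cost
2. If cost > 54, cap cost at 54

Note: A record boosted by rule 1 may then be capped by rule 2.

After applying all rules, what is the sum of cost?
353

Step 1: Apply rule 1 to records with cost < 18
  - 2 records get bonus of 20
  - Of these, 0 records then exceed 54 and get capped
Step 2: Apply rule 2 to records with cost > 54
  - 3 records (original) are capped
Step 3: Calculate final sum = 353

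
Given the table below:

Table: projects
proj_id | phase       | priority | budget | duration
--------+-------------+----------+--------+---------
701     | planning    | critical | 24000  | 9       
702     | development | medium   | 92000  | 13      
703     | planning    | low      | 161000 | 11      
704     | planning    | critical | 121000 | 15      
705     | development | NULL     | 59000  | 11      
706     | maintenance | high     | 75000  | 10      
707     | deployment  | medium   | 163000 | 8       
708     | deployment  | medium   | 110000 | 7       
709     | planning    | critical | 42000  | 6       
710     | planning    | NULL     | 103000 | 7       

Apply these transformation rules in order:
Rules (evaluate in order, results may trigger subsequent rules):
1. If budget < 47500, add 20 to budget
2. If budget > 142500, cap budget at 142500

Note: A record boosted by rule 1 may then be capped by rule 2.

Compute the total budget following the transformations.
911040

Step 1: Apply rule 1 to records with budget < 47500
  - 2 records get bonus of 20
  - Of these, 0 records then exceed 142500 and get capped
Step 2: Apply rule 2 to records with budget > 142500
  - 2 records (original) are capped
Step 3: Calculate final sum = 911040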